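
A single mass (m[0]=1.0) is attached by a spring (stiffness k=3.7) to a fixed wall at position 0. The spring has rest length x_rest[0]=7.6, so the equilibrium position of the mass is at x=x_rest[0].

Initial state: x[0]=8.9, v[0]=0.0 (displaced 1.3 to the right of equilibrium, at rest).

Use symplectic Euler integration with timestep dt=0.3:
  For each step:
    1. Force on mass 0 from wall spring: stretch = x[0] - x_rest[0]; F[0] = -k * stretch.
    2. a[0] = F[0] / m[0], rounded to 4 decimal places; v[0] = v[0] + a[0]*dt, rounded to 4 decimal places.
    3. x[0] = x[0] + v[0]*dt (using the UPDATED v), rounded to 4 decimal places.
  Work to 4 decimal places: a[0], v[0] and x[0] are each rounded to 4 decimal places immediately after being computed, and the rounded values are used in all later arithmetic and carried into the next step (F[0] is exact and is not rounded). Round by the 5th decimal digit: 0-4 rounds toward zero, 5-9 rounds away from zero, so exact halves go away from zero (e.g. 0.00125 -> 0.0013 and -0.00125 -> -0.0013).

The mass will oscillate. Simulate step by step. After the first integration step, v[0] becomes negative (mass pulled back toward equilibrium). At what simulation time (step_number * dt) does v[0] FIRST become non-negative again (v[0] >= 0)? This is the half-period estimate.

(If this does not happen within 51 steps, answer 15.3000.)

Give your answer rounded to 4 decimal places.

Step 0: x=[8.9000] v=[0.0000]
Step 1: x=[8.4671] v=[-1.4430]
Step 2: x=[7.7455] v=[-2.4055]
Step 3: x=[6.9754] v=[-2.5670]
Step 4: x=[6.4133] v=[-1.8737]
Step 5: x=[6.2464] v=[-0.5565]
Step 6: x=[6.5302] v=[0.9460]
First v>=0 after going negative at step 6, time=1.8000

Answer: 1.8000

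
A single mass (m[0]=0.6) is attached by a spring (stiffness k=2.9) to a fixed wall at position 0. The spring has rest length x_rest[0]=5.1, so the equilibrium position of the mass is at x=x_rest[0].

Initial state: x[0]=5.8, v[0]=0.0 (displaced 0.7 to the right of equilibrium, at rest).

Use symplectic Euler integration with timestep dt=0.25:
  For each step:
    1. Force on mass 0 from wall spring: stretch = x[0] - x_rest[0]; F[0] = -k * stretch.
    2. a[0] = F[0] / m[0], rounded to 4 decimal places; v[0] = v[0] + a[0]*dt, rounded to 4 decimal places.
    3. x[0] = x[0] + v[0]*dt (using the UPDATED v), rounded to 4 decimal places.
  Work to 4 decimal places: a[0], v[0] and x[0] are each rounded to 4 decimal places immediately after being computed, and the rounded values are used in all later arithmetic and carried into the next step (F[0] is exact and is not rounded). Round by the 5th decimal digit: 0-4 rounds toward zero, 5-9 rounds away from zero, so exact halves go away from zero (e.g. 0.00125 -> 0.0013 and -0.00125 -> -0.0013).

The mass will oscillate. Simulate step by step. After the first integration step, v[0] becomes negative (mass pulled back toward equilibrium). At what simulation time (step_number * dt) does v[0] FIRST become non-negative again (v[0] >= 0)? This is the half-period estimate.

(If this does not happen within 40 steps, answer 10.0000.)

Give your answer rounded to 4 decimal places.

Answer: 1.5000

Derivation:
Step 0: x=[5.8000] v=[0.0000]
Step 1: x=[5.5886] v=[-0.8458]
Step 2: x=[5.2296] v=[-1.4362]
Step 3: x=[4.8314] v=[-1.5928]
Step 4: x=[4.5143] v=[-1.2683]
Step 5: x=[4.3742] v=[-0.5606]
Step 6: x=[4.4533] v=[0.3164]
First v>=0 after going negative at step 6, time=1.5000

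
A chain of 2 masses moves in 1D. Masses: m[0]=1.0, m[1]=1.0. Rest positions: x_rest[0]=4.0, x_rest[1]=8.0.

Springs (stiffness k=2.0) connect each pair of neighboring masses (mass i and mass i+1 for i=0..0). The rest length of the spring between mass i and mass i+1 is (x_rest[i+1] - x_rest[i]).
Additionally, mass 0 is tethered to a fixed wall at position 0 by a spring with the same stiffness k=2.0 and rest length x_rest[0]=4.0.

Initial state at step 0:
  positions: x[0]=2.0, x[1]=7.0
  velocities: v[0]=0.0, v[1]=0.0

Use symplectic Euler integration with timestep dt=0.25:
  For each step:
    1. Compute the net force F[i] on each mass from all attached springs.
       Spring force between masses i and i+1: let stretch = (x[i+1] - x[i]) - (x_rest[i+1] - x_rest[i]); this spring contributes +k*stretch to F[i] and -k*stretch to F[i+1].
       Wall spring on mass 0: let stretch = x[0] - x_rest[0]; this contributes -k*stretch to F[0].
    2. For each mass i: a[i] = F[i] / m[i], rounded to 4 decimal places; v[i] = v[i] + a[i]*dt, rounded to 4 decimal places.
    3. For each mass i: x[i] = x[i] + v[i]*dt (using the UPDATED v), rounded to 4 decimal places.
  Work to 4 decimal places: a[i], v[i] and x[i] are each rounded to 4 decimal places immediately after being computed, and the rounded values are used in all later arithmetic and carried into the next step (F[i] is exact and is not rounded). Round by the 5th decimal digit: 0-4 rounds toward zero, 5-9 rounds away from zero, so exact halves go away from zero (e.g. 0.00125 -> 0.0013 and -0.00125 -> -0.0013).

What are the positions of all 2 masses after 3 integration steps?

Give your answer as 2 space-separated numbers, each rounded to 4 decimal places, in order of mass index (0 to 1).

Step 0: x=[2.0000 7.0000] v=[0.0000 0.0000]
Step 1: x=[2.3750 6.8750] v=[1.5000 -0.5000]
Step 2: x=[3.0156 6.6875] v=[2.5625 -0.7500]
Step 3: x=[3.7383 6.5410] v=[2.8907 -0.5860]

Answer: 3.7383 6.5410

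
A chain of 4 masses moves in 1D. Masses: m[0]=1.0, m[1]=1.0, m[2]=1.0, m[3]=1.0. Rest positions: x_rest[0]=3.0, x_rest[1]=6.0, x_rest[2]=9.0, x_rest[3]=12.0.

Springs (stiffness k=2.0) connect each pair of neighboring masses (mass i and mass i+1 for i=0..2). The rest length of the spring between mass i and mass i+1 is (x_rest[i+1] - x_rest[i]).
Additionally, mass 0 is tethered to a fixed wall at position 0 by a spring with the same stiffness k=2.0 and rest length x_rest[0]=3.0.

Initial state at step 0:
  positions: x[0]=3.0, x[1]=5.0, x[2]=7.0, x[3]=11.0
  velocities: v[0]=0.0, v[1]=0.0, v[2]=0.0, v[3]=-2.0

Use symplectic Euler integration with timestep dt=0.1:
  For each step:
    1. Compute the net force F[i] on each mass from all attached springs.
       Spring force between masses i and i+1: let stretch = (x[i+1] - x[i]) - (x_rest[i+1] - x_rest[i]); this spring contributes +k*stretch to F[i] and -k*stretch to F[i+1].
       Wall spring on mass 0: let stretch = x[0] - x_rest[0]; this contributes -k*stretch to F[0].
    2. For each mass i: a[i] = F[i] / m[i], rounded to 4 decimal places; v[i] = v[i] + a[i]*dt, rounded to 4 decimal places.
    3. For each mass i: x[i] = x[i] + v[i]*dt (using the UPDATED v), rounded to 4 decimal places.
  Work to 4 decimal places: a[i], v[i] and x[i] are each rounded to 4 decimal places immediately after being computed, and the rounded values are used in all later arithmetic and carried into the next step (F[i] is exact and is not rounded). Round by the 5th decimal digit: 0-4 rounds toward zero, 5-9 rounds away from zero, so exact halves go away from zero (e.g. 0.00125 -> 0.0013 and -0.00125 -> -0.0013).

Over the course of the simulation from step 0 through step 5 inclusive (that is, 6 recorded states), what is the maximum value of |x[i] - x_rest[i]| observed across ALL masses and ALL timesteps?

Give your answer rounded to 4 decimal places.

Step 0: x=[3.0000 5.0000 7.0000 11.0000] v=[0.0000 0.0000 0.0000 -2.0000]
Step 1: x=[2.9800 5.0000 7.0400 10.7800] v=[-0.2000 0.0000 0.4000 -2.2000]
Step 2: x=[2.9408 5.0004 7.1140 10.5452] v=[-0.3920 0.0040 0.7400 -2.3480]
Step 3: x=[2.8840 5.0019 7.2144 10.3018] v=[-0.5682 0.0148 1.0035 -2.4342]
Step 4: x=[2.8119 5.0053 7.3323 10.0566] v=[-0.7214 0.0337 1.1785 -2.4517]
Step 5: x=[2.7274 5.0113 7.4581 9.8169] v=[-0.8451 0.0604 1.2580 -2.3966]
Max displacement = 2.1831

Answer: 2.1831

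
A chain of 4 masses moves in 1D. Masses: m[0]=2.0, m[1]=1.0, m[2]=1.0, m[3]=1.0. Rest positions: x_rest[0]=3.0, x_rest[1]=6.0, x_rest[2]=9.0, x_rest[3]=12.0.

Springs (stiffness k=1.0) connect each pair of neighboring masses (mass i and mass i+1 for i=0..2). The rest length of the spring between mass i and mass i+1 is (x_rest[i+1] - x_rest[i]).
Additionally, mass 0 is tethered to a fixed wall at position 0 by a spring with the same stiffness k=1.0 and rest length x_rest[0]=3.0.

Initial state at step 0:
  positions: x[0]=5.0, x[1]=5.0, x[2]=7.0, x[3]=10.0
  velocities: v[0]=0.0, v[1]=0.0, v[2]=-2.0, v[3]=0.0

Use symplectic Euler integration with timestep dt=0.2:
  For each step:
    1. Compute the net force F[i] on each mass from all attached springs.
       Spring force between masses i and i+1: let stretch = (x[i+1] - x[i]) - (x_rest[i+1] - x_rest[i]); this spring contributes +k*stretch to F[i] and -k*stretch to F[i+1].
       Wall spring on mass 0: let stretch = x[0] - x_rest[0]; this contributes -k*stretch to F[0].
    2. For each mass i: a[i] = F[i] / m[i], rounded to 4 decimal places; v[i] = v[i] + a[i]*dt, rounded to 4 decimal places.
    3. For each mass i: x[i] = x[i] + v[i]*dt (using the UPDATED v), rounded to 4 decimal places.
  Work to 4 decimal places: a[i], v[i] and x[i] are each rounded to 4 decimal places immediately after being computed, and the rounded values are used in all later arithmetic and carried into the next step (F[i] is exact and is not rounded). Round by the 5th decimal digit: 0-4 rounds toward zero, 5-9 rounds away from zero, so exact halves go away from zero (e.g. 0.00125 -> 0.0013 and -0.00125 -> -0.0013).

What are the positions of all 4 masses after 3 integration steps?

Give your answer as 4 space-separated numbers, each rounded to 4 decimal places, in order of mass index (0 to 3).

Step 0: x=[5.0000 5.0000 7.0000 10.0000] v=[0.0000 0.0000 -2.0000 0.0000]
Step 1: x=[4.9000 5.0800 6.6400 10.0000] v=[-0.5000 0.4000 -1.8000 0.0000]
Step 2: x=[4.7056 5.2152 6.3520 9.9856] v=[-0.9720 0.6760 -1.4400 -0.0720]
Step 3: x=[4.4273 5.3755 6.1639 9.9459] v=[-1.3916 0.8014 -0.9406 -0.1987]

Answer: 4.4273 5.3755 6.1639 9.9459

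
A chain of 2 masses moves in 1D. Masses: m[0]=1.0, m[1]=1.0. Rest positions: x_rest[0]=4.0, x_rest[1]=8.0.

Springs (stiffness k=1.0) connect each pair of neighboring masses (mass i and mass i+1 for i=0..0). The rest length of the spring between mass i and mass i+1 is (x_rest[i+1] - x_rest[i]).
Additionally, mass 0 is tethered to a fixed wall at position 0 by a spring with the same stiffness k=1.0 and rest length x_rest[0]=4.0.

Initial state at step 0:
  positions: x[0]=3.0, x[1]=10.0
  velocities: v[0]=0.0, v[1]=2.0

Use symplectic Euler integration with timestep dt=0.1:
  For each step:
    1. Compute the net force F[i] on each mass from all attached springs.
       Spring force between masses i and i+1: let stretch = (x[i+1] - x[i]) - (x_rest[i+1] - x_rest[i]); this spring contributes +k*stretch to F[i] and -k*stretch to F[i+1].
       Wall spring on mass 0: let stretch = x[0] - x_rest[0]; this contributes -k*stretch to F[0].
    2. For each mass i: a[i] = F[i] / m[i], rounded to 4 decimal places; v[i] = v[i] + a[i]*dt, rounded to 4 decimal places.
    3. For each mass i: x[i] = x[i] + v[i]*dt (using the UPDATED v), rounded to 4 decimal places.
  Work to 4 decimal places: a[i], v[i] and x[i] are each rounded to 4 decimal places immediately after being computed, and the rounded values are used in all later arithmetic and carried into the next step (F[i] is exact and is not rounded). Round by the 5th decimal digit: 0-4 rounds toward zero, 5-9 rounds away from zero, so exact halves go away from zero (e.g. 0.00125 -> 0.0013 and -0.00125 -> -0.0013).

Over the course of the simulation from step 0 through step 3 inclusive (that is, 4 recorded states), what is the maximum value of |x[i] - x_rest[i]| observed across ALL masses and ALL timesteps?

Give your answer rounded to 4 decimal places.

Answer: 2.4155

Derivation:
Step 0: x=[3.0000 10.0000] v=[0.0000 2.0000]
Step 1: x=[3.0400 10.1700] v=[0.4000 1.7000]
Step 2: x=[3.1209 10.3087] v=[0.8090 1.3870]
Step 3: x=[3.2425 10.4155] v=[1.2157 1.0682]
Max displacement = 2.4155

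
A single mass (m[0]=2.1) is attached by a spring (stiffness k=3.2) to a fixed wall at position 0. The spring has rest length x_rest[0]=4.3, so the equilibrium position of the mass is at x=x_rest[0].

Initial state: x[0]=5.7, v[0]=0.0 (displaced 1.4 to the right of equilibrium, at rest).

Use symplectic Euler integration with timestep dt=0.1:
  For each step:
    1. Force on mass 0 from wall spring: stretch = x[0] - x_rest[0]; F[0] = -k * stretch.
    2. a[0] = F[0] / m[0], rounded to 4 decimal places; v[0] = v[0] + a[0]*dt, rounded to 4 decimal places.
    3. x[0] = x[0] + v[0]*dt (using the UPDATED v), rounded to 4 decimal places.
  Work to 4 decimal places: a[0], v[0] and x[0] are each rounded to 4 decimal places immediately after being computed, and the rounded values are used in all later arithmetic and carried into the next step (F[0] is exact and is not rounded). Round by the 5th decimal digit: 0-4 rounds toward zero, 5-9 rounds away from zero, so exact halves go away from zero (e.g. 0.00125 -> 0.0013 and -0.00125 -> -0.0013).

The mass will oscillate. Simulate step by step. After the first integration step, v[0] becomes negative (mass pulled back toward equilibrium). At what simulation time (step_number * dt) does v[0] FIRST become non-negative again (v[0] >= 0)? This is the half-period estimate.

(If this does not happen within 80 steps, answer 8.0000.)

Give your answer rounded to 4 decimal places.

Step 0: x=[5.7000] v=[0.0000]
Step 1: x=[5.6787] v=[-0.2133]
Step 2: x=[5.6364] v=[-0.4234]
Step 3: x=[5.5737] v=[-0.6270]
Step 4: x=[5.4916] v=[-0.8211]
Step 5: x=[5.3913] v=[-1.0027]
Step 6: x=[5.2744] v=[-1.1690]
Step 7: x=[5.1427] v=[-1.3175]
Step 8: x=[4.9981] v=[-1.4459]
Step 9: x=[4.8429] v=[-1.5523]
Step 10: x=[4.6794] v=[-1.6350]
Step 11: x=[4.5101] v=[-1.6928]
Step 12: x=[4.3376] v=[-1.7248]
Step 13: x=[4.1646] v=[-1.7305]
Step 14: x=[3.9936] v=[-1.7099]
Step 15: x=[3.8273] v=[-1.6632]
Step 16: x=[3.6682] v=[-1.5912]
Step 17: x=[3.5187] v=[-1.4949]
Step 18: x=[3.3811] v=[-1.3758]
Step 19: x=[3.2575] v=[-1.2358]
Step 20: x=[3.1498] v=[-1.0769]
Step 21: x=[3.0596] v=[-0.9016]
Step 22: x=[2.9883] v=[-0.7126]
Step 23: x=[2.9370] v=[-0.5127]
Step 24: x=[2.9065] v=[-0.3050]
Step 25: x=[2.8972] v=[-0.0927]
Step 26: x=[2.9093] v=[0.1211]
First v>=0 after going negative at step 26, time=2.6000

Answer: 2.6000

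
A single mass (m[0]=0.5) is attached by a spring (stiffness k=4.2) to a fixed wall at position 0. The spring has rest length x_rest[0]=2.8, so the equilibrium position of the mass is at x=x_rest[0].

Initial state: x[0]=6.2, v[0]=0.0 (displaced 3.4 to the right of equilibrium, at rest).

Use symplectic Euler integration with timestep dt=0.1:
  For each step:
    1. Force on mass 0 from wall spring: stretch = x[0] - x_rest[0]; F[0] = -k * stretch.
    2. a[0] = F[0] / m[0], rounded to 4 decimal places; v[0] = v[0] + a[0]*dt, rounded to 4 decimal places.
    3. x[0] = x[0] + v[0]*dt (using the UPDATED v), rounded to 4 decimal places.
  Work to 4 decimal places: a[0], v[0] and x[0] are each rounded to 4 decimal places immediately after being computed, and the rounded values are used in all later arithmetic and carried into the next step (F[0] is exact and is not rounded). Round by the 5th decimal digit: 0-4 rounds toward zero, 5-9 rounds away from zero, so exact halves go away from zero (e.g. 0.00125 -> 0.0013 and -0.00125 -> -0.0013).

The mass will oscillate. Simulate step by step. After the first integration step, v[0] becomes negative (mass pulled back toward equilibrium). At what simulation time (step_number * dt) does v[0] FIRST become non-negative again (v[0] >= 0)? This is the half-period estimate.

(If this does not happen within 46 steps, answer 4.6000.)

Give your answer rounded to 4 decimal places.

Answer: 1.1000

Derivation:
Step 0: x=[6.2000] v=[0.0000]
Step 1: x=[5.9144] v=[-2.8560]
Step 2: x=[5.3672] v=[-5.4721]
Step 3: x=[4.6043] v=[-7.6286]
Step 4: x=[3.6899] v=[-9.1442]
Step 5: x=[2.7007] v=[-9.8917]
Step 6: x=[1.7199] v=[-9.8083]
Step 7: x=[0.8298] v=[-8.9010]
Step 8: x=[0.1052] v=[-7.2460]
Step 9: x=[-0.3930] v=[-4.9824]
Step 10: x=[-0.6230] v=[-2.3003]
Step 11: x=[-0.5655] v=[0.5750]
First v>=0 after going negative at step 11, time=1.1000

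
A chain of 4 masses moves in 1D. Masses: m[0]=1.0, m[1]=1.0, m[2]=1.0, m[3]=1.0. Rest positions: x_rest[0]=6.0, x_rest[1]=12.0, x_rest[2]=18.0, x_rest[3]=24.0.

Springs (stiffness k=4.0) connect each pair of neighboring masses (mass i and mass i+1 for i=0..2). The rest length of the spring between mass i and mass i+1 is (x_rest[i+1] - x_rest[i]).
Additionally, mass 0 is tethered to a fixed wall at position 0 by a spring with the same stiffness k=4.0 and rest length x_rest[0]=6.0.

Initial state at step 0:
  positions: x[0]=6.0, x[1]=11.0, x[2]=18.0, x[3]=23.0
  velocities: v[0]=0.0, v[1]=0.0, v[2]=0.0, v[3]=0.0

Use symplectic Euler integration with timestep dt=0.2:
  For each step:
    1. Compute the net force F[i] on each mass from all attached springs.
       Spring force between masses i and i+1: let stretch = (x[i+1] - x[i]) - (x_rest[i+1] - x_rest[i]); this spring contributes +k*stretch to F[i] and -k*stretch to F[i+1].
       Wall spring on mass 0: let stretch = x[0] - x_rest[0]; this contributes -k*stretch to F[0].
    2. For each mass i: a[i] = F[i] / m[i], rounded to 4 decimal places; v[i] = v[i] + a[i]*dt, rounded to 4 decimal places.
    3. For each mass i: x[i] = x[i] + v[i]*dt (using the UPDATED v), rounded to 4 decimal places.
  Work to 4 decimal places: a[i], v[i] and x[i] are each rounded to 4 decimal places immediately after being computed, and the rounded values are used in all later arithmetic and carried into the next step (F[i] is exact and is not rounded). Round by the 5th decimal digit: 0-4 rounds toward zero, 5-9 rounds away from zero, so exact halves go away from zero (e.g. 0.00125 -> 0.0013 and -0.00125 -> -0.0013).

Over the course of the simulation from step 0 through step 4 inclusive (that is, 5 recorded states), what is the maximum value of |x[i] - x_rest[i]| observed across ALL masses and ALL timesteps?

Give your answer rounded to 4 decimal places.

Step 0: x=[6.0000 11.0000 18.0000 23.0000] v=[0.0000 0.0000 0.0000 0.0000]
Step 1: x=[5.8400 11.3200 17.6800 23.1600] v=[-0.8000 1.6000 -1.6000 0.8000]
Step 2: x=[5.6224 11.7808 17.2192 23.4032] v=[-1.0880 2.3040 -2.3040 1.2160]
Step 3: x=[5.4906 12.1264 16.8777 23.6170] v=[-0.6592 1.7280 -1.7075 1.0688]
Step 4: x=[5.5420 12.1705 16.8543 23.7125] v=[0.2570 0.2204 -0.1171 0.4774]
Max displacement = 1.1457

Answer: 1.1457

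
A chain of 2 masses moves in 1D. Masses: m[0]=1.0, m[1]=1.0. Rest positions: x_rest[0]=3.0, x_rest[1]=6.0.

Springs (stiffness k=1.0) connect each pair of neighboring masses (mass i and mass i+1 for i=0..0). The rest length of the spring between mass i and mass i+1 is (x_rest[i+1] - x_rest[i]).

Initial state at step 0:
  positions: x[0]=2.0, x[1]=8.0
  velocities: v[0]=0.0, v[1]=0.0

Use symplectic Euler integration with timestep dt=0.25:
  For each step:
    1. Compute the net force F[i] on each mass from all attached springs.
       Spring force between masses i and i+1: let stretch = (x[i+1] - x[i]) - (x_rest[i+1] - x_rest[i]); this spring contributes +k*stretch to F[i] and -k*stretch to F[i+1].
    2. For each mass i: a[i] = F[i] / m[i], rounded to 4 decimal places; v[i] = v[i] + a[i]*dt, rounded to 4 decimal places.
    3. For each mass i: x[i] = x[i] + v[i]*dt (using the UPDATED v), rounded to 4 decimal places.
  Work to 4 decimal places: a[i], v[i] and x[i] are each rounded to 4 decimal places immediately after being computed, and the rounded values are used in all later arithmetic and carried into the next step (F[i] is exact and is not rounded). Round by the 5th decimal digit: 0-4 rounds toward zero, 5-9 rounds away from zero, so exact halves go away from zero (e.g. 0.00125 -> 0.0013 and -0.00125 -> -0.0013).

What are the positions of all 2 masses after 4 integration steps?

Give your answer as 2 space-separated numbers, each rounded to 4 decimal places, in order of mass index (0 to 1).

Answer: 3.5437 6.4564

Derivation:
Step 0: x=[2.0000 8.0000] v=[0.0000 0.0000]
Step 1: x=[2.1875 7.8125] v=[0.7500 -0.7500]
Step 2: x=[2.5391 7.4609] v=[1.4063 -1.4063]
Step 3: x=[3.0108 6.9892] v=[1.8868 -1.8868]
Step 4: x=[3.5437 6.4564] v=[2.1314 -2.1314]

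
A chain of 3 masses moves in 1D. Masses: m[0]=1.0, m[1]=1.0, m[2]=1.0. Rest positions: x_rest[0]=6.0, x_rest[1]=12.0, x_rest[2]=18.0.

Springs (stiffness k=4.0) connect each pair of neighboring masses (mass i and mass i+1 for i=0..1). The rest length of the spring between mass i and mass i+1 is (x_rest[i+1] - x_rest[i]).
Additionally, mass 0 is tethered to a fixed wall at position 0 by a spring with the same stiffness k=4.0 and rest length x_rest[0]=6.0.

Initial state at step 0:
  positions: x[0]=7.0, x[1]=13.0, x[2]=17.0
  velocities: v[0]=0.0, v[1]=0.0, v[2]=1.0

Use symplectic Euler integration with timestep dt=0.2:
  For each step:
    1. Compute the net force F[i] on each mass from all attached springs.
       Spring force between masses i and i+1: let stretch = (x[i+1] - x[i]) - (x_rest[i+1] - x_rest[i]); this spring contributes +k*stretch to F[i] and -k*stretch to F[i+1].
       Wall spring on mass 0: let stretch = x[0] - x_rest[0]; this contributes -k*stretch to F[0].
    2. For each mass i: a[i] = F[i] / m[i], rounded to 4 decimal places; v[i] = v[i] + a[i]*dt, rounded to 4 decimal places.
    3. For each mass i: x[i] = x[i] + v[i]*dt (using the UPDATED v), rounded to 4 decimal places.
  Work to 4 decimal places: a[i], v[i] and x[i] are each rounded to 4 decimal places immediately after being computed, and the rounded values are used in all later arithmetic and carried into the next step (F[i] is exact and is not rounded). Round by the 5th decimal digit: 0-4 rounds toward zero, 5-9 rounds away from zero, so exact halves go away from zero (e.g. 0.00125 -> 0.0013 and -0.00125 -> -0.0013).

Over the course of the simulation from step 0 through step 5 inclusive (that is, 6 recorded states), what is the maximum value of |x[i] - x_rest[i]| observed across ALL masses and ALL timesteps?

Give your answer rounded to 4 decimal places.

Step 0: x=[7.0000 13.0000 17.0000] v=[0.0000 0.0000 1.0000]
Step 1: x=[6.8400 12.6800 17.5200] v=[-0.8000 -1.6000 2.6000]
Step 2: x=[6.5200 12.2000 18.2256] v=[-1.6000 -2.4000 3.5280]
Step 3: x=[6.0656 11.7753 18.9271] v=[-2.2720 -2.1235 3.5075]
Step 4: x=[5.5543 11.5813 19.4443] v=[-2.5567 -0.9698 2.5861]
Step 5: x=[5.1186 11.6811 19.6634] v=[-2.1785 0.4990 1.0957]
Max displacement = 1.6634

Answer: 1.6634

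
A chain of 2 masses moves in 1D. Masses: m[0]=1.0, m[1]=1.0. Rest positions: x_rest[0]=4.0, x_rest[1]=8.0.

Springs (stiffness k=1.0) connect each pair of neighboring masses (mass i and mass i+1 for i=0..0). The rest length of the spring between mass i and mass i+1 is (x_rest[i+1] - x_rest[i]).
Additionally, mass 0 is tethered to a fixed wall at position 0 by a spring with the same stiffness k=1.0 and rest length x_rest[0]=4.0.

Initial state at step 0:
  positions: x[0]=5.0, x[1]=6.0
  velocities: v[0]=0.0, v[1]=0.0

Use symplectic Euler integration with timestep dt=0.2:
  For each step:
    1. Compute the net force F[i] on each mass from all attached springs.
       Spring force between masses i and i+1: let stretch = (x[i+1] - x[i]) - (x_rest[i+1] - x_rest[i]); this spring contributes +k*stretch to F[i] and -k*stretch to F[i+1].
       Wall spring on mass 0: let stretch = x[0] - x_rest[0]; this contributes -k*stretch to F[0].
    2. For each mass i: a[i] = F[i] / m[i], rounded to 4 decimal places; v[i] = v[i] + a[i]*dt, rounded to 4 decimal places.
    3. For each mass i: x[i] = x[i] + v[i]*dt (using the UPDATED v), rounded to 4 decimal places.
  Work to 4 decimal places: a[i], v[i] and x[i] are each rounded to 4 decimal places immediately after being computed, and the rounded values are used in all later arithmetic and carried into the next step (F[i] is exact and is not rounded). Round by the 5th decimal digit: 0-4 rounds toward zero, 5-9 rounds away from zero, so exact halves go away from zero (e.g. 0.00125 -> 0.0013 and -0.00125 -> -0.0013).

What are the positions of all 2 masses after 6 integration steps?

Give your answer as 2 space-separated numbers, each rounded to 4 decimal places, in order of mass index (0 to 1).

Step 0: x=[5.0000 6.0000] v=[0.0000 0.0000]
Step 1: x=[4.8400 6.1200] v=[-0.8000 0.6000]
Step 2: x=[4.5376 6.3488] v=[-1.5120 1.1440]
Step 3: x=[4.1261 6.6652] v=[-2.0573 1.5818]
Step 4: x=[3.6512 7.0400] v=[-2.3747 1.8740]
Step 5: x=[3.1658 7.4392] v=[-2.4272 1.9962]
Step 6: x=[2.7247 7.8275] v=[-2.2057 1.9415]

Answer: 2.7247 7.8275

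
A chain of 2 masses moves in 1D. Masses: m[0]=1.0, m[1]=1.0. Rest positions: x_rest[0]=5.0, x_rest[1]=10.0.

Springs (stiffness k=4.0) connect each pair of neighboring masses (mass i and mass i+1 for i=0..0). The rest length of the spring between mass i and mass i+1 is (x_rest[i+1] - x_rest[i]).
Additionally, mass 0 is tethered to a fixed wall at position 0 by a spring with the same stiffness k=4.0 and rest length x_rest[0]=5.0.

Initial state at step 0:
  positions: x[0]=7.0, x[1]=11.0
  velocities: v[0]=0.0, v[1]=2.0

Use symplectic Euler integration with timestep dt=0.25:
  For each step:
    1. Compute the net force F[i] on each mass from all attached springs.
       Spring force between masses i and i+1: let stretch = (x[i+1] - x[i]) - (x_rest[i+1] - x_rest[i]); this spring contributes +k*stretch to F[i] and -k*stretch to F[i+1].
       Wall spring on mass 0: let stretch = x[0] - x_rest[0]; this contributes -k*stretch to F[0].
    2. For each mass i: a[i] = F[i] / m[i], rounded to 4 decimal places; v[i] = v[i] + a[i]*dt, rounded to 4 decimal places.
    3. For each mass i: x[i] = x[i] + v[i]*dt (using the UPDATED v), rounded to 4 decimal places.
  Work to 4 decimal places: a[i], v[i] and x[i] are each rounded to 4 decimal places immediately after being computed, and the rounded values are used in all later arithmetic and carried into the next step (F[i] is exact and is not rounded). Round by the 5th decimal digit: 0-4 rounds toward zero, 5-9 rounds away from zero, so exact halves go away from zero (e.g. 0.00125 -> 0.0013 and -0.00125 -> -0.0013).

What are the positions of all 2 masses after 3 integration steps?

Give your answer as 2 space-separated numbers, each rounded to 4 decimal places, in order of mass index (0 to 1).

Step 0: x=[7.0000 11.0000] v=[0.0000 2.0000]
Step 1: x=[6.2500 11.7500] v=[-3.0000 3.0000]
Step 2: x=[5.3125 12.3750] v=[-3.7500 2.5000]
Step 3: x=[4.8125 12.4844] v=[-2.0000 0.4375]

Answer: 4.8125 12.4844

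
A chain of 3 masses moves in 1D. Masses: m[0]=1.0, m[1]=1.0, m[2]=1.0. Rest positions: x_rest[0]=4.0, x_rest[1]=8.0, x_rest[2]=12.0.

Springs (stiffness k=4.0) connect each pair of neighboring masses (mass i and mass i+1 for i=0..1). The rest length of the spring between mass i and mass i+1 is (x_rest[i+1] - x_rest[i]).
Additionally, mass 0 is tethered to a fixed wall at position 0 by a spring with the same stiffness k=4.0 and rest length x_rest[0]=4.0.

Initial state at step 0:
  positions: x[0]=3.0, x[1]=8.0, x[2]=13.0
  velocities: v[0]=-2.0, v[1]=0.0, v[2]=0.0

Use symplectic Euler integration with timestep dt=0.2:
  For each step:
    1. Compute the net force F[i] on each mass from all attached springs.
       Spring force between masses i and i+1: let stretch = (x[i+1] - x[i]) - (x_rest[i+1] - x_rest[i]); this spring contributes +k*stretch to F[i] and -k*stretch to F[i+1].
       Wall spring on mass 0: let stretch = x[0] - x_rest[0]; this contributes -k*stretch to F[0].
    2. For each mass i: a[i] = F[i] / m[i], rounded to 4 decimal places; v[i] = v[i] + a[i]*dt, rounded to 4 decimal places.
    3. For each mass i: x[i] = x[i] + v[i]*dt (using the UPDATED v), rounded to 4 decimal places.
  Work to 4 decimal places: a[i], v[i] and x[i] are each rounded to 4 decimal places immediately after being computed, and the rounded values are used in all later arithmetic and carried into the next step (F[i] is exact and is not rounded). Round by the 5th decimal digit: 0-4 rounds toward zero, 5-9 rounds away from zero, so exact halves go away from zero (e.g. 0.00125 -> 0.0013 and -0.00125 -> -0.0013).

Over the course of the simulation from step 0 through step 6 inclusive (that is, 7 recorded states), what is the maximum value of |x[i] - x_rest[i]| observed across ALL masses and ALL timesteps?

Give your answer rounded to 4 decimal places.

Answer: 1.0800

Derivation:
Step 0: x=[3.0000 8.0000 13.0000] v=[-2.0000 0.0000 0.0000]
Step 1: x=[2.9200 8.0000 12.8400] v=[-0.4000 0.0000 -0.8000]
Step 2: x=[3.1856 7.9616 12.5456] v=[1.3280 -0.1920 -1.4720]
Step 3: x=[3.7057 7.8925 12.1578] v=[2.6003 -0.3456 -1.9392]
Step 4: x=[4.3027 7.8359 11.7275] v=[2.9852 -0.2828 -2.1514]
Step 5: x=[4.7766 7.8367 11.3146] v=[2.3696 0.0039 -2.0647]
Step 6: x=[4.9759 7.9043 10.9852] v=[0.9964 0.3381 -1.6470]
Max displacement = 1.0800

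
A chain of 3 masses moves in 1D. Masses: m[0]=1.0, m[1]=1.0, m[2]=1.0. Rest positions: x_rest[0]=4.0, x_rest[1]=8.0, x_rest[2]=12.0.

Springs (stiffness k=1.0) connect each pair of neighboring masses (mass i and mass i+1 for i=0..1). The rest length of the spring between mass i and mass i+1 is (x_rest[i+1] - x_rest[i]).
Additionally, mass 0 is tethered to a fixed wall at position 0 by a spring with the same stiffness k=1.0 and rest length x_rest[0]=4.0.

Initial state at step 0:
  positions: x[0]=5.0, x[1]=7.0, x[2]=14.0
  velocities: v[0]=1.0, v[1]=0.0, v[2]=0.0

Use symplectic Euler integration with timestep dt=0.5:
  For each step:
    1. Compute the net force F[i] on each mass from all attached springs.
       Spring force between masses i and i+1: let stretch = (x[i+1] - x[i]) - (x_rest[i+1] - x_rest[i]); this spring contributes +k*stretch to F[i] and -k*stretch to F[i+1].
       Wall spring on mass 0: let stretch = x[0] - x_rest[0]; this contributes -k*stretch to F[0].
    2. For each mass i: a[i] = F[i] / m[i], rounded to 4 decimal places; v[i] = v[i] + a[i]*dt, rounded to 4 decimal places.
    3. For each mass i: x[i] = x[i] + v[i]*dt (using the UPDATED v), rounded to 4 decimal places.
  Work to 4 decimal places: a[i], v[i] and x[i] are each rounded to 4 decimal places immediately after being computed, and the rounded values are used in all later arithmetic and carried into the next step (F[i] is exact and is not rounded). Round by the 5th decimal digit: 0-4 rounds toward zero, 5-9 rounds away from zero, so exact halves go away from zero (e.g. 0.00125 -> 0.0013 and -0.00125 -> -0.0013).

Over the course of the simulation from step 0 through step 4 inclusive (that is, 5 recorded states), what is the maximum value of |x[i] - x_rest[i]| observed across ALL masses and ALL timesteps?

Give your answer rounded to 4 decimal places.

Answer: 2.6719

Derivation:
Step 0: x=[5.0000 7.0000 14.0000] v=[1.0000 0.0000 0.0000]
Step 1: x=[4.7500 8.2500 13.2500] v=[-0.5000 2.5000 -1.5000]
Step 2: x=[4.1875 9.8750 12.2500] v=[-1.1250 3.2500 -2.0000]
Step 3: x=[4.0000 10.6719 11.6563] v=[-0.3750 1.5938 -1.1875]
Step 4: x=[4.4805 10.0469 11.8165] v=[0.9610 -1.2500 0.3203]
Max displacement = 2.6719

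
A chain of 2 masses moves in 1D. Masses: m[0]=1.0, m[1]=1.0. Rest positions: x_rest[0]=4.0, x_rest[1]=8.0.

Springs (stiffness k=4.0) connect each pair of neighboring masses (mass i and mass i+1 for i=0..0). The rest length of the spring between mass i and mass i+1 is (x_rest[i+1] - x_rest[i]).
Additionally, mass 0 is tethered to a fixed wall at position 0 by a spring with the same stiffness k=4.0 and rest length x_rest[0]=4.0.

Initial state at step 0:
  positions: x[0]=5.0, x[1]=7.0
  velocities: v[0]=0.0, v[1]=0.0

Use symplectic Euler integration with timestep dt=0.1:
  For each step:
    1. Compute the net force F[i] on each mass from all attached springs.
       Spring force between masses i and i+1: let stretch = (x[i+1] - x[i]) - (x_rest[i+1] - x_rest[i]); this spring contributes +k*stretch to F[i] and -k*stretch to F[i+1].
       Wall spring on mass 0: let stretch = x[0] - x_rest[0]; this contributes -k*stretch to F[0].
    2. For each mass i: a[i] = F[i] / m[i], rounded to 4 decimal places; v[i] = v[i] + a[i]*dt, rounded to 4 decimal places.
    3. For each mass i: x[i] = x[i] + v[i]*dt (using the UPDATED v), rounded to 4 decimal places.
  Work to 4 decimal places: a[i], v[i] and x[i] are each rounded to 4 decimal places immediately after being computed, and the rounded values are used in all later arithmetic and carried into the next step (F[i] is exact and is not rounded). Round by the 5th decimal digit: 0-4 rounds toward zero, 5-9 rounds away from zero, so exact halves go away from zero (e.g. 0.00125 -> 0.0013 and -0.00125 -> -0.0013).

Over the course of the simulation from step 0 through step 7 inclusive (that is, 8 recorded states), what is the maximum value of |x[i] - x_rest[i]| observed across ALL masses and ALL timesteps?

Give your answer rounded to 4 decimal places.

Step 0: x=[5.0000 7.0000] v=[0.0000 0.0000]
Step 1: x=[4.8800 7.0800] v=[-1.2000 0.8000]
Step 2: x=[4.6528 7.2320] v=[-2.2720 1.5200]
Step 3: x=[4.3427 7.4408] v=[-3.1014 2.0883]
Step 4: x=[3.9828 7.6857] v=[-3.5992 2.4491]
Step 5: x=[3.6117 7.9425] v=[-3.7112 2.5679]
Step 6: x=[3.2693 8.1861] v=[-3.4236 2.4356]
Step 7: x=[2.9928 8.3930] v=[-2.7646 2.0689]
Max displacement = 1.0072

Answer: 1.0072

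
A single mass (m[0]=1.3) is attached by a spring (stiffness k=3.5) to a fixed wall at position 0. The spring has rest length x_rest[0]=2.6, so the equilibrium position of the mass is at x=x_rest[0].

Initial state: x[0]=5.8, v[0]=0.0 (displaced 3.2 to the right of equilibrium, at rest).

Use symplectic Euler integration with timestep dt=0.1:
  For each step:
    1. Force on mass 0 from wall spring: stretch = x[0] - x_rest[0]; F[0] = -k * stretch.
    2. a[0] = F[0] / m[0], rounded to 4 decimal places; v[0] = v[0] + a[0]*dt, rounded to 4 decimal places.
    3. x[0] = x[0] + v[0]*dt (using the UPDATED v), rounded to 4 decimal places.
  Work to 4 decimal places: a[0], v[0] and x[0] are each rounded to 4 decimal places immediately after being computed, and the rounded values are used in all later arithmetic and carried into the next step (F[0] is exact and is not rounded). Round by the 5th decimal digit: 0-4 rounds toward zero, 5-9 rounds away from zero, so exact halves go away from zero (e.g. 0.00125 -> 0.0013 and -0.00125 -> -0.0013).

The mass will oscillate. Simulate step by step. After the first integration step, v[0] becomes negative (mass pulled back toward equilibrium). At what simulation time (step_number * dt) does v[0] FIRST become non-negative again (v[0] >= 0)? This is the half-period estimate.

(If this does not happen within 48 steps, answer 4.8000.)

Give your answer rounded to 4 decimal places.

Step 0: x=[5.8000] v=[0.0000]
Step 1: x=[5.7139] v=[-0.8615]
Step 2: x=[5.5439] v=[-1.6999]
Step 3: x=[5.2947] v=[-2.4925]
Step 4: x=[4.9729] v=[-3.2180]
Step 5: x=[4.5872] v=[-3.8569]
Step 6: x=[4.1480] v=[-4.3919]
Step 7: x=[3.6671] v=[-4.8087]
Step 8: x=[3.1575] v=[-5.0960]
Step 9: x=[2.6329] v=[-5.2461]
Step 10: x=[2.1074] v=[-5.2550]
Step 11: x=[1.5952] v=[-5.1224]
Step 12: x=[1.1100] v=[-4.8519]
Step 13: x=[0.6649] v=[-4.4508]
Step 14: x=[0.2719] v=[-3.9298]
Step 15: x=[-0.0584] v=[-3.3030]
Step 16: x=[-0.3171] v=[-2.5873]
Step 17: x=[-0.4973] v=[-1.8019]
Step 18: x=[-0.5941] v=[-0.9680]
Step 19: x=[-0.6049] v=[-0.1081]
Step 20: x=[-0.5294] v=[0.7548]
First v>=0 after going negative at step 20, time=2.0000

Answer: 2.0000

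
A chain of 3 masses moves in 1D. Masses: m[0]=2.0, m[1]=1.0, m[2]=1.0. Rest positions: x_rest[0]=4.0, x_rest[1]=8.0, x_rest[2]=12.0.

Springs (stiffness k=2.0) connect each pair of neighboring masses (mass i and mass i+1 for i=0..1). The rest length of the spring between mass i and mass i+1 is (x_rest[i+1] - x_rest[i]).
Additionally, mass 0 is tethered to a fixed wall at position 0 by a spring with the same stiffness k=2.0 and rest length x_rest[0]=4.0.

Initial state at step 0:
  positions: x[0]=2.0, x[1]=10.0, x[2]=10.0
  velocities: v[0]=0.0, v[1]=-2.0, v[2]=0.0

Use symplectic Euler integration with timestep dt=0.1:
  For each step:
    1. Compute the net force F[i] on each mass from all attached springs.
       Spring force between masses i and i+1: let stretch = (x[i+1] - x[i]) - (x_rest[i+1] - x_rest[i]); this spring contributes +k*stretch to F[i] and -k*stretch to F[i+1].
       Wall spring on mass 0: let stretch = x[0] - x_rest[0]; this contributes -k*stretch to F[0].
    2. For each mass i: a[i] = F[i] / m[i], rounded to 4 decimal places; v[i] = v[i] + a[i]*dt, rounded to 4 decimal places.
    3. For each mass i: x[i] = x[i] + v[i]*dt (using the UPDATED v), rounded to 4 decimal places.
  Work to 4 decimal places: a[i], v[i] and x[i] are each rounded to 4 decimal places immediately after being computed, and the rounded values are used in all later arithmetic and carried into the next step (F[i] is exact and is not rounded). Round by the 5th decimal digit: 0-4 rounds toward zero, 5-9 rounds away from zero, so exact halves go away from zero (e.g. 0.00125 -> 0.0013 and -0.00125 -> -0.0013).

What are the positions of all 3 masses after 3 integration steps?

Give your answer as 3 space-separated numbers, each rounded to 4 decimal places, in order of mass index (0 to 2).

Answer: 2.3383 8.5170 10.4405

Derivation:
Step 0: x=[2.0000 10.0000 10.0000] v=[0.0000 -2.0000 0.0000]
Step 1: x=[2.0600 9.6400 10.0800] v=[0.6000 -3.6000 0.8000]
Step 2: x=[2.1752 9.1372 10.2312] v=[1.1520 -5.0280 1.5120]
Step 3: x=[2.3383 8.5170 10.4405] v=[1.6307 -6.2016 2.0932]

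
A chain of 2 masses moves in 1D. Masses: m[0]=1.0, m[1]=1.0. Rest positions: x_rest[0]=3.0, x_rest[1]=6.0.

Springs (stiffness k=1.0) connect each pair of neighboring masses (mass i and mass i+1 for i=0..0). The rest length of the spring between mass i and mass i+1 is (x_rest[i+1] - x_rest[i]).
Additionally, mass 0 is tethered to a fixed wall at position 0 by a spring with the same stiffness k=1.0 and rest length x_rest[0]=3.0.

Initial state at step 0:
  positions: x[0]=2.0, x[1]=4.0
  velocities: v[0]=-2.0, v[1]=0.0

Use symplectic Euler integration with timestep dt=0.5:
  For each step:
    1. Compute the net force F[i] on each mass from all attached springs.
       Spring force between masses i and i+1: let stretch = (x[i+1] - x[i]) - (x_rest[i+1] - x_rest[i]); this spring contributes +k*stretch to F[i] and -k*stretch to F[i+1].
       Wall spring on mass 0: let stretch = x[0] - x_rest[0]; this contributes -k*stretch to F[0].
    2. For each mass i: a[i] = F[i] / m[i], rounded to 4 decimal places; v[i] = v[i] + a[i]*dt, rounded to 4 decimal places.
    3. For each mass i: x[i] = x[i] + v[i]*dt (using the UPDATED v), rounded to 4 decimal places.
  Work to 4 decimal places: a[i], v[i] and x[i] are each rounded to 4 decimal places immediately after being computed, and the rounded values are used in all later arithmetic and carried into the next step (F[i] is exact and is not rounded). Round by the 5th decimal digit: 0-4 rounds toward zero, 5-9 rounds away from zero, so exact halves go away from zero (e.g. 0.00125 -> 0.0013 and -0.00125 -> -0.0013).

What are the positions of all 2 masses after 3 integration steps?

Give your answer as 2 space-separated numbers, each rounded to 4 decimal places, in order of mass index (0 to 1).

Answer: 0.9532 4.4063

Derivation:
Step 0: x=[2.0000 4.0000] v=[-2.0000 0.0000]
Step 1: x=[1.0000 4.2500] v=[-2.0000 0.5000]
Step 2: x=[0.5625 4.4375] v=[-0.8750 0.3750]
Step 3: x=[0.9532 4.4063] v=[0.7813 -0.0625]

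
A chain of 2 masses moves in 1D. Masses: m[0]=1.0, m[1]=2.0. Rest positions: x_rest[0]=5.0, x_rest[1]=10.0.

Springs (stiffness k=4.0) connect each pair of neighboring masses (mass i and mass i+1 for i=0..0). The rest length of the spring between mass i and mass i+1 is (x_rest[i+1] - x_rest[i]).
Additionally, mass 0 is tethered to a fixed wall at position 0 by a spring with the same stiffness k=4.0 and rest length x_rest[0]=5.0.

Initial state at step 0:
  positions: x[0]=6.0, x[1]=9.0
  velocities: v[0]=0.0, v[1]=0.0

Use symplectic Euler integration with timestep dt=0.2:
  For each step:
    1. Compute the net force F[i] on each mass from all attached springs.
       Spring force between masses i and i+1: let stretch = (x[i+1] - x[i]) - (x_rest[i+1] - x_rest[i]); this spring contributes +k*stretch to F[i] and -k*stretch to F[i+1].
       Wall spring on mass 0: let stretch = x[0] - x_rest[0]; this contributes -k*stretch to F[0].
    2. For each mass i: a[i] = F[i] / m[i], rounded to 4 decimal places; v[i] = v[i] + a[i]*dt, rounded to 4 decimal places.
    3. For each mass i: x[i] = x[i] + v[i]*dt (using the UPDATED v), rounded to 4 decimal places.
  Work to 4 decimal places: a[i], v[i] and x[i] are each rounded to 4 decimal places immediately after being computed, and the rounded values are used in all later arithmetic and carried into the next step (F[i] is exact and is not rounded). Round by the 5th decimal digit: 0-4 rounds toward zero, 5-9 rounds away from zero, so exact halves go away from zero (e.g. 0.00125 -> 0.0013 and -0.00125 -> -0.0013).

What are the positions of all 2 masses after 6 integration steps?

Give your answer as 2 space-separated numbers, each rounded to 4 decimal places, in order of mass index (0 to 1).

Answer: 3.9425 10.0481

Derivation:
Step 0: x=[6.0000 9.0000] v=[0.0000 0.0000]
Step 1: x=[5.5200 9.1600] v=[-2.4000 0.8000]
Step 2: x=[4.7392 9.4288] v=[-3.9040 1.3440]
Step 3: x=[3.9505 9.7224] v=[-3.9437 1.4682]
Step 4: x=[3.4532 9.9543] v=[-2.4866 1.1594]
Step 5: x=[3.4435 10.0661] v=[-0.0483 0.5590]
Step 6: x=[3.9425 10.0481] v=[2.4950 -0.0900]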